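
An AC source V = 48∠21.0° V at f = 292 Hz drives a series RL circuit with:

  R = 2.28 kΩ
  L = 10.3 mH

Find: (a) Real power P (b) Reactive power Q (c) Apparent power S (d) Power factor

Step 1 — Angular frequency: ω = 2π·f = 2π·292 = 1835 rad/s.
Step 2 — Component impedances:
  R: Z = R = 2280 Ω
  L: Z = jωL = j·1835·0.0103 = 0 + j18.9 Ω
Step 3 — Series combination: Z_total = R + L = 2280 + j18.9 Ω = 2280∠0.5° Ω.
Step 4 — Source phasor: V = 48∠21.0° V = 44.81 + j17.2 V.
Step 5 — Current: I = V / Z = 0.01972 + j0.007381 A = 0.02105∠20.5° A.
Step 6 — Complex power: S = V·I* = 1.01 + j0.008375 VA.
Step 7 — Real power: P = Re(S) = 1.01 W.
Step 8 — Reactive power: Q = Im(S) = 0.008375 VAR.
Step 9 — Apparent power: |S| = 1.01 VA.
Step 10 — Power factor: PF = P/|S| = 1 (lagging).

(a) P = 1.01 W  (b) Q = 0.008375 VAR  (c) S = 1.01 VA  (d) PF = 1 (lagging)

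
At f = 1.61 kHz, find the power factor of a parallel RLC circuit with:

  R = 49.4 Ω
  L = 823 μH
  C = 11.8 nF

Step 1 — Angular frequency: ω = 2π·f = 2π·1610 = 1.012e+04 rad/s.
Step 2 — Component impedances:
  R: Z = R = 49.4 Ω
  L: Z = jωL = j·1.012e+04·0.000823 = 0 + j8.325 Ω
  C: Z = 1/(jωC) = -j/(ω·C) = 0 - j8377 Ω
Step 3 — Parallel combination: 1/Z_total = 1/R + 1/L + 1/C; Z_total = 1.367 + j8.103 Ω = 8.218∠80.4° Ω.
Step 4 — Power factor: PF = cos(φ) = Re(Z)/|Z| = 1.367/8.218 = 0.1663.
Step 5 — Type: Im(Z) = 8.103 ⇒ lagging (phase φ = 80.4°).

PF = 0.1663 (lagging, φ = 80.4°)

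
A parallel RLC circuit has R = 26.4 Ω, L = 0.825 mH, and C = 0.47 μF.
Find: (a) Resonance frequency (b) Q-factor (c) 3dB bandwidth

Step 1 — Resonance: ω₀ = 1/√(LC) = 1/√(0.000825·4.7e-07) = 5.078e+04 rad/s.
Step 2 — f₀ = ω₀/(2π) = 8082 Hz.
Step 3 — Parallel Q: Q = R/(ω₀L) = 26.4/(5.078e+04·0.000825) = 0.6301.
Step 4 — Bandwidth: Δω = ω₀/Q = 8.059e+04 rad/s; BW = Δω/(2π) = 1.283e+04 Hz.

(a) f₀ = 8082 Hz  (b) Q = 0.6301  (c) BW = 1.283e+04 Hz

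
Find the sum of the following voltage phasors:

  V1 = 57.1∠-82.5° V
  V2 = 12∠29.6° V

Step 1 — Convert each phasor to rectangular form:
  V1 = 57.1·(cos(-82.5°) + j·sin(-82.5°)) = 7.453 - j56.61 V
  V2 = 12·(cos(29.6°) + j·sin(29.6°)) = 10.43 + j5.927 V
Step 2 — Sum components: V_total = 17.89 - j50.68 V.
Step 3 — Convert to polar: |V_total| = 53.75 V, ∠V_total = -70.6°.

V_total = 53.75∠-70.6° V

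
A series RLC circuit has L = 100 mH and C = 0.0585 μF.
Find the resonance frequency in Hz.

Step 1 — Resonance condition Im(Z)=0 gives ω₀ = 1/√(LC).
Step 2 — ω₀ = 1/√(0.1·5.85e-08) = 1.307e+04 rad/s.
Step 3 — f₀ = ω₀/(2π) = 2081 Hz.

f₀ = 2081 Hz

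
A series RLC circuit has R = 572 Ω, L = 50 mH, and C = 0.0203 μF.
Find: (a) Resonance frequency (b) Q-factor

Step 1 — Resonance condition Im(Z)=0 gives ω₀ = 1/√(LC).
Step 2 — ω₀ = 1/√(0.05·2.03e-08) = 3.139e+04 rad/s.
Step 3 — f₀ = ω₀/(2π) = 4996 Hz.
Step 4 — Series Q: Q = ω₀L/R = 3.139e+04·0.05/572 = 2.744.

(a) f₀ = 4996 Hz  (b) Q = 2.744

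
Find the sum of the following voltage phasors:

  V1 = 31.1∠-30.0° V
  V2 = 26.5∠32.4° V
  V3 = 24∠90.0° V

Step 1 — Convert each phasor to rectangular form:
  V1 = 31.1·(cos(-30.0°) + j·sin(-30.0°)) = 26.93 - j15.55 V
  V2 = 26.5·(cos(32.4°) + j·sin(32.4°)) = 22.37 + j14.2 V
  V3 = 24·(cos(90.0°) + j·sin(90.0°)) = 0 + j24 V
Step 2 — Sum components: V_total = 49.31 + j22.65 V.
Step 3 — Convert to polar: |V_total| = 54.26 V, ∠V_total = 24.7°.

V_total = 54.26∠24.7° V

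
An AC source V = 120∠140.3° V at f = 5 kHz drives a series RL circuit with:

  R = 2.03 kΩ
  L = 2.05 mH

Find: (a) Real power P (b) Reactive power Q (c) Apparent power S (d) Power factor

Step 1 — Angular frequency: ω = 2π·f = 2π·5000 = 3.142e+04 rad/s.
Step 2 — Component impedances:
  R: Z = R = 2030 Ω
  L: Z = jωL = j·3.142e+04·0.00205 = 0 + j64.4 Ω
Step 3 — Series combination: Z_total = R + L = 2030 + j64.4 Ω = 2031∠1.8° Ω.
Step 4 — Source phasor: V = 120∠140.3° V = -92.33 + j76.65 V.
Step 5 — Current: I = V / Z = -0.04424 + j0.03916 A = 0.05908∠138.5° A.
Step 6 — Complex power: S = V·I* = 7.086 + j0.2248 VA.
Step 7 — Real power: P = Re(S) = 7.086 W.
Step 8 — Reactive power: Q = Im(S) = 0.2248 VAR.
Step 9 — Apparent power: |S| = 7.09 VA.
Step 10 — Power factor: PF = P/|S| = 0.9995 (lagging).

(a) P = 7.086 W  (b) Q = 0.2248 VAR  (c) S = 7.09 VA  (d) PF = 0.9995 (lagging)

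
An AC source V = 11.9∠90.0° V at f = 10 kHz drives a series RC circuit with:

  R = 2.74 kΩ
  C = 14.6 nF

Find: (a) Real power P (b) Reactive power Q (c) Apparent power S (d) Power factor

Step 1 — Angular frequency: ω = 2π·f = 2π·1e+04 = 6.283e+04 rad/s.
Step 2 — Component impedances:
  R: Z = R = 2740 Ω
  C: Z = 1/(jωC) = -j/(ω·C) = 0 - j1090 Ω
Step 3 — Series combination: Z_total = R + C = 2740 - j1090 Ω = 2949∠-21.7° Ω.
Step 4 — Source phasor: V = 11.9∠90.0° V = 0 + j11.9 V.
Step 5 — Current: I = V / Z = -0.001492 + j0.00375 A = 0.004035∠111.7° A.
Step 6 — Complex power: S = V·I* = 0.04462 - j0.01775 VA.
Step 7 — Real power: P = Re(S) = 0.04462 W.
Step 8 — Reactive power: Q = Im(S) = -0.01775 VAR.
Step 9 — Apparent power: |S| = 0.04802 VA.
Step 10 — Power factor: PF = P/|S| = 0.9292 (leading).

(a) P = 0.04462 W  (b) Q = -0.01775 VAR  (c) S = 0.04802 VA  (d) PF = 0.9292 (leading)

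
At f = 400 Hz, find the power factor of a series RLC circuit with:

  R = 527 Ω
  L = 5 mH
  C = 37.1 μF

Step 1 — Angular frequency: ω = 2π·f = 2π·400 = 2513 rad/s.
Step 2 — Component impedances:
  R: Z = R = 527 Ω
  L: Z = jωL = j·2513·0.005 = 0 + j12.57 Ω
  C: Z = 1/(jωC) = -j/(ω·C) = 0 - j10.72 Ω
Step 3 — Series combination: Z_total = R + L + C = 527 + j1.842 Ω = 527∠0.2° Ω.
Step 4 — Power factor: PF = cos(φ) = Re(Z)/|Z| = 527/527 = 1.
Step 5 — Type: Im(Z) = 1.842 ⇒ lagging (phase φ = 0.2°).

PF = 1 (lagging, φ = 0.2°)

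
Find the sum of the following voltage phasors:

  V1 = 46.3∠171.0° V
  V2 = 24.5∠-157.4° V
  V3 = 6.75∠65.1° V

Step 1 — Convert each phasor to rectangular form:
  V1 = 46.3·(cos(171.0°) + j·sin(171.0°)) = -45.73 + j7.243 V
  V2 = 24.5·(cos(-157.4°) + j·sin(-157.4°)) = -22.62 - j9.415 V
  V3 = 6.75·(cos(65.1°) + j·sin(65.1°)) = 2.842 + j6.123 V
Step 2 — Sum components: V_total = -65.51 + j3.95 V.
Step 3 — Convert to polar: |V_total| = 65.63 V, ∠V_total = 176.5°.

V_total = 65.63∠176.5° V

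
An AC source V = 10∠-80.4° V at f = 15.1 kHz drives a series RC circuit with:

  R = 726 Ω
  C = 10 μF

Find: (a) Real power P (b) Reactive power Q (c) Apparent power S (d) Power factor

Step 1 — Angular frequency: ω = 2π·f = 2π·1.51e+04 = 9.488e+04 rad/s.
Step 2 — Component impedances:
  R: Z = R = 726 Ω
  C: Z = 1/(jωC) = -j/(ω·C) = 0 - j1.054 Ω
Step 3 — Series combination: Z_total = R + C = 726 - j1.054 Ω = 726∠-0.1° Ω.
Step 4 — Source phasor: V = 10∠-80.4° V = 1.668 - j9.86 V.
Step 5 — Current: I = V / Z = 0.002317 - j0.01358 A = 0.01377∠-80.3° A.
Step 6 — Complex power: S = V·I* = 0.1377 - j0.0002 VA.
Step 7 — Real power: P = Re(S) = 0.1377 W.
Step 8 — Reactive power: Q = Im(S) = -0.0002 VAR.
Step 9 — Apparent power: |S| = 0.1377 VA.
Step 10 — Power factor: PF = P/|S| = 1 (leading).

(a) P = 0.1377 W  (b) Q = -0.0002 VAR  (c) S = 0.1377 VA  (d) PF = 1 (leading)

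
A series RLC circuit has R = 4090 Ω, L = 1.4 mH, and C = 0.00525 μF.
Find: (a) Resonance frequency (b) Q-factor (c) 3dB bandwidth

Step 1 — Resonance condition Im(Z)=0 gives ω₀ = 1/√(LC).
Step 2 — ω₀ = 1/√(0.0014·5.25e-09) = 3.689e+05 rad/s.
Step 3 — f₀ = ω₀/(2π) = 5.871e+04 Hz.
Step 4 — Series Q: Q = ω₀L/R = 3.689e+05·0.0014/4090 = 0.1263.
Step 5 — 3dB bandwidth: Δω = ω₀/Q = 2.921e+06 rad/s; BW = Δω/(2π) = 4.65e+05 Hz.

(a) f₀ = 5.871e+04 Hz  (b) Q = 0.1263  (c) BW = 4.65e+05 Hz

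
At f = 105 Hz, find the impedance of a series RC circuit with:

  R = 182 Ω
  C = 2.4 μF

Step 1 — Angular frequency: ω = 2π·f = 2π·105 = 659.7 rad/s.
Step 2 — Component impedances:
  R: Z = R = 182 Ω
  C: Z = 1/(jωC) = -j/(ω·C) = 0 - j631.6 Ω
Step 3 — Series combination: Z_total = R + C = 182 - j631.6 Ω = 657.3∠-73.9° Ω.

Z = 182 - j631.6 Ω = 657.3∠-73.9° Ω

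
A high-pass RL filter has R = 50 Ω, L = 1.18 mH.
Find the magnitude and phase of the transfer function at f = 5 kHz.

Step 1 — Angular frequency: ω = 2π·5000 = 3.142e+04 rad/s.
Step 2 — Transfer function: H(jω) = jωL/(R + jωL).
Step 3 — Numerator jωL = j·37.07; denominator R + jωL = 50 + j37.07.
Step 4 — H = 0.3547 + j0.4784.
Step 5 — Magnitude: |H| = 0.5956 (-4.5 dB); phase: φ = 53.4°.

|H| = 0.5956 (-4.5 dB), φ = 53.4°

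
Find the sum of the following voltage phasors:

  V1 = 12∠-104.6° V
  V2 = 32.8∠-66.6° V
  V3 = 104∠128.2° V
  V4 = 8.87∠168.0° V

Step 1 — Convert each phasor to rectangular form:
  V1 = 12·(cos(-104.6°) + j·sin(-104.6°)) = -3.025 - j11.61 V
  V2 = 32.8·(cos(-66.6°) + j·sin(-66.6°)) = 13.03 - j30.1 V
  V3 = 104·(cos(128.2°) + j·sin(128.2°)) = -64.31 + j81.73 V
  V4 = 8.87·(cos(168.0°) + j·sin(168.0°)) = -8.676 + j1.844 V
Step 2 — Sum components: V_total = -62.99 + j41.86 V.
Step 3 — Convert to polar: |V_total| = 75.63 V, ∠V_total = 146.4°.

V_total = 75.63∠146.4° V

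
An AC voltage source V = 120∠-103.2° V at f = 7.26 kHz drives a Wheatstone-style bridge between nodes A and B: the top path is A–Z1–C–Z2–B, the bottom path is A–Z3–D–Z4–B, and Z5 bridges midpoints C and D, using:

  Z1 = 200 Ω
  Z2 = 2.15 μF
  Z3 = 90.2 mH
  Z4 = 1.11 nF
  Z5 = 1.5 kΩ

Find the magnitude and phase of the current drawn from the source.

Step 1 — Angular frequency: ω = 2π·f = 2π·7260 = 4.562e+04 rad/s.
Step 2 — Component impedances:
  Z1: Z = R = 200 Ω
  Z2: Z = 1/(jωC) = -j/(ω·C) = 0 - j10.2 Ω
  Z3: Z = jωL = j·4.562e+04·0.0902 = 0 + j4115 Ω
  Z4: Z = 1/(jωC) = -j/(ω·C) = 0 - j1.975e+04 Ω
  Z5: Z = R = 1500 Ω
Step 3 — Bridge requires nodal analysis (the Z5 bridge couples midpoints C and D, so the two paths cannot be reduced to a simple series/parallel combination). Setting node B to ground and injecting 1 A at node A, the 3-node admittance system at A, C, D solves to V_A = Z_AB = 196.4 - j1.642 Ω = 196.4∠-0.5° Ω.
Step 4 — Source phasor: V = 120∠-103.2° V = -27.4 - j116.8 V.
Step 5 — Ohm's law: I = V / Z_total = (-27.4 - j116.8) / (196.4 - j1.642) = -0.1345 - j0.596 A.
Step 6 — Convert to polar: |I| = 0.611 A, ∠I = -102.7°.

I = 0.611∠-102.7° A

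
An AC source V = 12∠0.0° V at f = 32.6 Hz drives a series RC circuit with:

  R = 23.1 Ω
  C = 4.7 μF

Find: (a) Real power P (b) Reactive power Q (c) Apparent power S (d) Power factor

Step 1 — Angular frequency: ω = 2π·f = 2π·32.6 = 204.8 rad/s.
Step 2 — Component impedances:
  R: Z = R = 23.1 Ω
  C: Z = 1/(jωC) = -j/(ω·C) = 0 - j1039 Ω
Step 3 — Series combination: Z_total = R + C = 23.1 - j1039 Ω = 1039∠-88.7° Ω.
Step 4 — Source phasor: V = 12∠0.0° V = 12 V.
Step 5 — Current: I = V / Z = 0.0002568 + j0.01155 A = 0.01155∠88.7° A.
Step 6 — Complex power: S = V·I* = 0.003081 - j0.1386 VA.
Step 7 — Real power: P = Re(S) = 0.003081 W.
Step 8 — Reactive power: Q = Im(S) = -0.1386 VAR.
Step 9 — Apparent power: |S| = 0.1386 VA.
Step 10 — Power factor: PF = P/|S| = 0.02223 (leading).

(a) P = 0.003081 W  (b) Q = -0.1386 VAR  (c) S = 0.1386 VA  (d) PF = 0.02223 (leading)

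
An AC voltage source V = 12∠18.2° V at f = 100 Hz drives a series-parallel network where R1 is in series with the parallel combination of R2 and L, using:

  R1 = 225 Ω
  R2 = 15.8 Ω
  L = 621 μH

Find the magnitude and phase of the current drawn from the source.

Step 1 — Angular frequency: ω = 2π·f = 2π·100 = 628.3 rad/s.
Step 2 — Component impedances:
  R1: Z = R = 225 Ω
  R2: Z = R = 15.8 Ω
  L: Z = jωL = j·628.3·0.000621 = 0 + j0.3902 Ω
Step 3 — Parallel branch: R2 || L = 1/(1/R2 + 1/L) = 0.00963 + j0.3899 Ω.
Step 4 — Series with R1: Z_total = R1 + (R2 || L) = 225 + j0.3899 Ω = 225∠0.1° Ω.
Step 5 — Source phasor: V = 12∠18.2° V = 11.4 + j3.748 V.
Step 6 — Ohm's law: I = V / Z_total = (11.4 + j3.748) / (225 + j0.3899) = 0.05069 + j0.01657 A.
Step 7 — Convert to polar: |I| = 0.05333 A, ∠I = 18.1°.

I = 0.05333∠18.1° A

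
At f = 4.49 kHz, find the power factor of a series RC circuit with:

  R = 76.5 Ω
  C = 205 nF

Step 1 — Angular frequency: ω = 2π·f = 2π·4490 = 2.821e+04 rad/s.
Step 2 — Component impedances:
  R: Z = R = 76.5 Ω
  C: Z = 1/(jωC) = -j/(ω·C) = 0 - j172.9 Ω
Step 3 — Series combination: Z_total = R + C = 76.5 - j172.9 Ω = 189.1∠-66.1° Ω.
Step 4 — Power factor: PF = cos(φ) = Re(Z)/|Z| = 76.5/189.08 = 0.4046.
Step 5 — Type: Im(Z) = -172.9 ⇒ leading (phase φ = -66.1°).

PF = 0.4046 (leading, φ = -66.1°)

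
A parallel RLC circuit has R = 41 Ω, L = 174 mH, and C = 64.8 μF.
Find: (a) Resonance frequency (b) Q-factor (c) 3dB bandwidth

Step 1 — Resonance: ω₀ = 1/√(LC) = 1/√(0.174·6.48e-05) = 297.8 rad/s.
Step 2 — f₀ = ω₀/(2π) = 47.4 Hz.
Step 3 — Parallel Q: Q = R/(ω₀L) = 41/(297.8·0.174) = 0.7912.
Step 4 — Bandwidth: Δω = ω₀/Q = 376.4 rad/s; BW = Δω/(2π) = 59.9 Hz.

(a) f₀ = 47.4 Hz  (b) Q = 0.7912  (c) BW = 59.9 Hz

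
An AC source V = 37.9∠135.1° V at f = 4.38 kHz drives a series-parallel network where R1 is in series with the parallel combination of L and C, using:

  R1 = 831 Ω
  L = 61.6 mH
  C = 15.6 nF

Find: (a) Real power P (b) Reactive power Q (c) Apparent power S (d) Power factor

Step 1 — Angular frequency: ω = 2π·f = 2π·4380 = 2.752e+04 rad/s.
Step 2 — Component impedances:
  R1: Z = R = 831 Ω
  L: Z = jωL = j·2.752e+04·0.0616 = 0 + j1695 Ω
  C: Z = 1/(jωC) = -j/(ω·C) = 0 - j2329 Ω
Step 3 — Parallel branch: L || C = 1/(1/L + 1/C) = 0 + j6228 Ω.
Step 4 — Series with R1: Z_total = R1 + (L || C) = 831 + j6228 Ω = 6283∠82.4° Ω.
Step 5 — Source phasor: V = 37.9∠135.1° V = -26.85 + j26.75 V.
Step 6 — Current: I = V / Z = 0.003655 + j0.004798 A = 0.006032∠52.7° A.
Step 7 — Complex power: S = V·I* = 0.03024 + j0.2266 VA.
Step 8 — Real power: P = Re(S) = 0.03024 W.
Step 9 — Reactive power: Q = Im(S) = 0.2266 VAR.
Step 10 — Apparent power: |S| = 0.2286 VA.
Step 11 — Power factor: PF = P/|S| = 0.1323 (lagging).

(a) P = 0.03024 W  (b) Q = 0.2266 VAR  (c) S = 0.2286 VA  (d) PF = 0.1323 (lagging)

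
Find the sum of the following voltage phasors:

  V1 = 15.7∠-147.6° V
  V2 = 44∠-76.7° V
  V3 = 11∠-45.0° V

Step 1 — Convert each phasor to rectangular form:
  V1 = 15.7·(cos(-147.6°) + j·sin(-147.6°)) = -13.26 - j8.412 V
  V2 = 44·(cos(-76.7°) + j·sin(-76.7°)) = 10.12 - j42.82 V
  V3 = 11·(cos(-45.0°) + j·sin(-45.0°)) = 7.778 - j7.778 V
Step 2 — Sum components: V_total = 4.644 - j59.01 V.
Step 3 — Convert to polar: |V_total| = 59.19 V, ∠V_total = -85.5°.

V_total = 59.19∠-85.5° V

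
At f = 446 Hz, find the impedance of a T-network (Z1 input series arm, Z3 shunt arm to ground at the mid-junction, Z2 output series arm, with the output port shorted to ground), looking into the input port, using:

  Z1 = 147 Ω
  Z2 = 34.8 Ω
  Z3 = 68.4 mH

Step 1 — Angular frequency: ω = 2π·f = 2π·446 = 2802 rad/s.
Step 2 — Component impedances:
  Z1: Z = R = 147 Ω
  Z2: Z = R = 34.8 Ω
  Z3: Z = jωL = j·2802·0.0684 = 0 + j191.7 Ω
Step 3 — With the output port shorted to ground, the output series arm Z2 runs from the junction to ground; the shunt arm Z3 also runs from the junction to ground. They appear in parallel: Z3 || Z2 = 33.69 + j6.117 Ω.
Step 4 — Series with input arm Z1: Z_in = Z1 + (Z3 || Z2) = 180.7 + j6.117 Ω = 180.8∠1.9° Ω.

Z = 180.7 + j6.117 Ω = 180.8∠1.9° Ω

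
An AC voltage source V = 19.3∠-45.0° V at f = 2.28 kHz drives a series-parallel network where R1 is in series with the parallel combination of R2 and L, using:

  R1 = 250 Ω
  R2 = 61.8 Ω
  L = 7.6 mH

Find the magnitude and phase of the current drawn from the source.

Step 1 — Angular frequency: ω = 2π·f = 2π·2280 = 1.433e+04 rad/s.
Step 2 — Component impedances:
  R1: Z = R = 250 Ω
  R2: Z = R = 61.8 Ω
  L: Z = jωL = j·1.433e+04·0.0076 = 0 + j108.9 Ω
Step 3 — Parallel branch: R2 || L = 1/(1/R2 + 1/L) = 46.74 + j26.53 Ω.
Step 4 — Series with R1: Z_total = R1 + (R2 || L) = 296.7 + j26.53 Ω = 297.9∠5.1° Ω.
Step 5 — Source phasor: V = 19.3∠-45.0° V = 13.65 - j13.65 V.
Step 6 — Ohm's law: I = V / Z_total = (13.65 - j13.65) / (296.7 + j26.53) = 0.04155 - j0.0497 A.
Step 7 — Convert to polar: |I| = 0.06478 A, ∠I = -50.1°.

I = 0.06478∠-50.1° A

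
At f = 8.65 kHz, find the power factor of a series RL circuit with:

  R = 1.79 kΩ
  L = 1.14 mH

Step 1 — Angular frequency: ω = 2π·f = 2π·8650 = 5.435e+04 rad/s.
Step 2 — Component impedances:
  R: Z = R = 1790 Ω
  L: Z = jωL = j·5.435e+04·0.00114 = 0 + j61.96 Ω
Step 3 — Series combination: Z_total = R + L = 1790 + j61.96 Ω = 1791∠2.0° Ω.
Step 4 — Power factor: PF = cos(φ) = Re(Z)/|Z| = 1790/1791 = 0.9994.
Step 5 — Type: Im(Z) = 61.96 ⇒ lagging (phase φ = 2.0°).

PF = 0.9994 (lagging, φ = 2.0°)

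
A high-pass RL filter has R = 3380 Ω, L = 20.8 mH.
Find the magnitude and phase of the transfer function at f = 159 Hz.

Step 1 — Angular frequency: ω = 2π·159 = 999 rad/s.
Step 2 — Transfer function: H(jω) = jωL/(R + jωL).
Step 3 — Numerator jωL = j·20.78; denominator R + jωL = 3380 + j20.78.
Step 4 — H = 3.779e-05 + j0.006148.
Step 5 — Magnitude: |H| = 0.006148 (-44.2 dB); phase: φ = 89.6°.

|H| = 0.006148 (-44.2 dB), φ = 89.6°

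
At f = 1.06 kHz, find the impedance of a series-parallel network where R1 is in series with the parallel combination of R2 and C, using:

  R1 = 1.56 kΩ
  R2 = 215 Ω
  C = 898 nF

Step 1 — Angular frequency: ω = 2π·f = 2π·1060 = 6660 rad/s.
Step 2 — Component impedances:
  R1: Z = R = 1560 Ω
  R2: Z = R = 215 Ω
  C: Z = 1/(jωC) = -j/(ω·C) = 0 - j167.2 Ω
Step 3 — Parallel branch: R2 || C = 1/(1/R2 + 1/C) = 81.03 - j104.2 Ω.
Step 4 — Series with R1: Z_total = R1 + (R2 || C) = 1641 - j104.2 Ω = 1644∠-3.6° Ω.

Z = 1641 - j104.2 Ω = 1644∠-3.6° Ω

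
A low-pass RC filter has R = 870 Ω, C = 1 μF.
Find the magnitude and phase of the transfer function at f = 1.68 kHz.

Step 1 — Angular frequency: ω = 2π·1680 = 1.056e+04 rad/s.
Step 2 — Transfer function: H(jω) = 1/(1 + jωRC).
Step 3 — Denominator: 1 + jωRC = 1 + j·1.056e+04·870·1e-06 = 1 + j9.184.
Step 4 — H = 0.01172 - j0.1076.
Step 5 — Magnitude: |H| = 0.1083 (-19.3 dB); phase: φ = -83.8°.

|H| = 0.1083 (-19.3 dB), φ = -83.8°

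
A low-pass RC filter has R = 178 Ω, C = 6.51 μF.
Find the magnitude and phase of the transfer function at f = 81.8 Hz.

Step 1 — Angular frequency: ω = 2π·81.8 = 514 rad/s.
Step 2 — Transfer function: H(jω) = 1/(1 + jωRC).
Step 3 — Denominator: 1 + jωRC = 1 + j·514·178·6.51e-06 = 1 + j0.5956.
Step 4 — H = 0.7382 - j0.4396.
Step 5 — Magnitude: |H| = 0.8592 (-1.3 dB); phase: φ = -30.8°.

|H| = 0.8592 (-1.3 dB), φ = -30.8°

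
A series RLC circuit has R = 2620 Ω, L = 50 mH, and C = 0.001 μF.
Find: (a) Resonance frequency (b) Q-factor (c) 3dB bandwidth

Step 1 — Resonance condition Im(Z)=0 gives ω₀ = 1/√(LC).
Step 2 — ω₀ = 1/√(0.05·1e-09) = 1.414e+05 rad/s.
Step 3 — f₀ = ω₀/(2π) = 2.251e+04 Hz.
Step 4 — Series Q: Q = ω₀L/R = 1.414e+05·0.05/2620 = 2.699.
Step 5 — 3dB bandwidth: Δω = ω₀/Q = 5.24e+04 rad/s; BW = Δω/(2π) = 8340 Hz.

(a) f₀ = 2.251e+04 Hz  (b) Q = 2.699  (c) BW = 8340 Hz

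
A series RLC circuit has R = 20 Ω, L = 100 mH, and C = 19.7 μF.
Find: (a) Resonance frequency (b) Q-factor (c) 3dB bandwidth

Step 1 — Resonance: ω₀ = 1/√(LC) = 1/√(0.1·1.97e-05) = 712.5 rad/s.
Step 2 — f₀ = ω₀/(2π) = 113.4 Hz.
Step 3 — Series Q: Q = ω₀L/R = 712.5·0.1/20 = 3.562.
Step 4 — Bandwidth: Δω = ω₀/Q = 200 rad/s; BW = Δω/(2π) = 31.83 Hz.

(a) f₀ = 113.4 Hz  (b) Q = 3.562  (c) BW = 31.83 Hz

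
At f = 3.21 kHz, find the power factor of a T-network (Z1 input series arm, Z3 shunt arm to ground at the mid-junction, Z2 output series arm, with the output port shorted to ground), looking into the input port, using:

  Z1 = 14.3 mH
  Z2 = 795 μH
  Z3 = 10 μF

Step 1 — Angular frequency: ω = 2π·f = 2π·3210 = 2.017e+04 rad/s.
Step 2 — Component impedances:
  Z1: Z = jωL = j·2.017e+04·0.0143 = 0 + j288.4 Ω
  Z2: Z = jωL = j·2.017e+04·0.000795 = 0 + j16.03 Ω
  Z3: Z = 1/(jωC) = -j/(ω·C) = 0 - j4.958 Ω
Step 3 — With the output port shorted to ground, the output series arm Z2 runs from the junction to ground; the shunt arm Z3 also runs from the junction to ground. They appear in parallel: Z3 || Z2 = 0 - j7.178 Ω.
Step 4 — Series with input arm Z1: Z_in = Z1 + (Z3 || Z2) = 0 + j281.2 Ω = 281.2∠90.0° Ω.
Step 5 — Power factor: PF = cos(φ) = Re(Z)/|Z| = 0/281.2 = 0.
Step 6 — Type: Im(Z) = 281.2 ⇒ lagging (phase φ = 90.0°).

PF = 0 (lagging, φ = 90.0°)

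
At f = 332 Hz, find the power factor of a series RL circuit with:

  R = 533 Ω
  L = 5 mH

Step 1 — Angular frequency: ω = 2π·f = 2π·332 = 2086 rad/s.
Step 2 — Component impedances:
  R: Z = R = 533 Ω
  L: Z = jωL = j·2086·0.005 = 0 + j10.43 Ω
Step 3 — Series combination: Z_total = R + L = 533 + j10.43 Ω = 533.1∠1.1° Ω.
Step 4 — Power factor: PF = cos(φ) = Re(Z)/|Z| = 533/533.1 = 0.9998.
Step 5 — Type: Im(Z) = 10.43 ⇒ lagging (phase φ = 1.1°).

PF = 0.9998 (lagging, φ = 1.1°)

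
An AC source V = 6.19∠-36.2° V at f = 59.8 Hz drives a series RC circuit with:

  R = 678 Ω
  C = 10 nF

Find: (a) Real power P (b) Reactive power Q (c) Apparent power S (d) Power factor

Step 1 — Angular frequency: ω = 2π·f = 2π·59.8 = 375.7 rad/s.
Step 2 — Component impedances:
  R: Z = R = 678 Ω
  C: Z = 1/(jωC) = -j/(ω·C) = 0 - j2.661e+05 Ω
Step 3 — Series combination: Z_total = R + C = 678 - j2.661e+05 Ω = 2.661e+05∠-89.9° Ω.
Step 4 — Source phasor: V = 6.19∠-36.2° V = 4.995 - j3.656 V.
Step 5 — Current: I = V / Z = 1.378e-05 + j1.873e-05 A = 2.326e-05∠53.7° A.
Step 6 — Complex power: S = V·I* = 3.668e-07 - j0.000144 VA.
Step 7 — Real power: P = Re(S) = 3.668e-07 W.
Step 8 — Reactive power: Q = Im(S) = -0.000144 VAR.
Step 9 — Apparent power: |S| = 0.000144 VA.
Step 10 — Power factor: PF = P/|S| = 0.002547 (leading).

(a) P = 3.668e-07 W  (b) Q = -0.000144 VAR  (c) S = 0.000144 VA  (d) PF = 0.002547 (leading)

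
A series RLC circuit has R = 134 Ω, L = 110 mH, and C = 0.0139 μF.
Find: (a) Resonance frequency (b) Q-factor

Step 1 — Resonance condition Im(Z)=0 gives ω₀ = 1/√(LC).
Step 2 — ω₀ = 1/√(0.11·1.39e-08) = 2.557e+04 rad/s.
Step 3 — f₀ = ω₀/(2π) = 4070 Hz.
Step 4 — Series Q: Q = ω₀L/R = 2.557e+04·0.11/134 = 20.99.

(a) f₀ = 4070 Hz  (b) Q = 20.99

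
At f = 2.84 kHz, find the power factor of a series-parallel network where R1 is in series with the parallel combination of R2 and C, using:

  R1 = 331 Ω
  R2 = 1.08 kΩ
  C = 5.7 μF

Step 1 — Angular frequency: ω = 2π·f = 2π·2840 = 1.784e+04 rad/s.
Step 2 — Component impedances:
  R1: Z = R = 331 Ω
  R2: Z = R = 1080 Ω
  C: Z = 1/(jωC) = -j/(ω·C) = 0 - j9.832 Ω
Step 3 — Parallel branch: R2 || C = 1/(1/R2 + 1/C) = 0.08949 - j9.831 Ω.
Step 4 — Series with R1: Z_total = R1 + (R2 || C) = 331.1 - j9.831 Ω = 331.2∠-1.7° Ω.
Step 5 — Power factor: PF = cos(φ) = Re(Z)/|Z| = 331.089/331.235 = 0.9996.
Step 6 — Type: Im(Z) = -9.831 ⇒ leading (phase φ = -1.7°).

PF = 0.9996 (leading, φ = -1.7°)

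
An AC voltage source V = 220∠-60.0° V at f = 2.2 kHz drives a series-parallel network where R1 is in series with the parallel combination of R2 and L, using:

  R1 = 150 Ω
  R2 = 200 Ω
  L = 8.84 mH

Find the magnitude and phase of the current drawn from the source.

Step 1 — Angular frequency: ω = 2π·f = 2π·2200 = 1.382e+04 rad/s.
Step 2 — Component impedances:
  R1: Z = R = 150 Ω
  R2: Z = R = 200 Ω
  L: Z = jωL = j·1.382e+04·0.00884 = 0 + j122.2 Ω
Step 3 — Parallel branch: R2 || L = 1/(1/R2 + 1/L) = 54.36 + j88.98 Ω.
Step 4 — Series with R1: Z_total = R1 + (R2 || L) = 204.4 + j88.98 Ω = 222.9∠23.5° Ω.
Step 5 — Source phasor: V = 220∠-60.0° V = 110 - j190.5 V.
Step 6 — Ohm's law: I = V / Z_total = (110 - j190.5) / (204.4 + j88.98) = 0.1113 - j0.9807 A.
Step 7 — Convert to polar: |I| = 0.987 A, ∠I = -83.5°.

I = 0.987∠-83.5° A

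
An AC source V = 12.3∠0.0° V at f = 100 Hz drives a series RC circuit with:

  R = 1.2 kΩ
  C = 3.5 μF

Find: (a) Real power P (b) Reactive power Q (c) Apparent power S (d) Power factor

Step 1 — Angular frequency: ω = 2π·f = 2π·100 = 628.3 rad/s.
Step 2 — Component impedances:
  R: Z = R = 1200 Ω
  C: Z = 1/(jωC) = -j/(ω·C) = 0 - j454.7 Ω
Step 3 — Series combination: Z_total = R + C = 1200 - j454.7 Ω = 1283∠-20.8° Ω.
Step 4 — Source phasor: V = 12.3∠0.0° V = 12.3 V.
Step 5 — Current: I = V / Z = 0.008963 + j0.003396 A = 0.009585∠20.8° A.
Step 6 — Complex power: S = V·I* = 0.1102 - j0.04178 VA.
Step 7 — Real power: P = Re(S) = 0.1102 W.
Step 8 — Reactive power: Q = Im(S) = -0.04178 VAR.
Step 9 — Apparent power: |S| = 0.1179 VA.
Step 10 — Power factor: PF = P/|S| = 0.9351 (leading).

(a) P = 0.1102 W  (b) Q = -0.04178 VAR  (c) S = 0.1179 VA  (d) PF = 0.9351 (leading)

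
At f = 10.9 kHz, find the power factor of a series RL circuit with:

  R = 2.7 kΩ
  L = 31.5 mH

Step 1 — Angular frequency: ω = 2π·f = 2π·1.09e+04 = 6.849e+04 rad/s.
Step 2 — Component impedances:
  R: Z = R = 2700 Ω
  L: Z = jωL = j·6.849e+04·0.0315 = 0 + j2157 Ω
Step 3 — Series combination: Z_total = R + L = 2700 + j2157 Ω = 3456∠38.6° Ω.
Step 4 — Power factor: PF = cos(φ) = Re(Z)/|Z| = 2700/3456 = 0.7812.
Step 5 — Type: Im(Z) = 2157 ⇒ lagging (phase φ = 38.6°).

PF = 0.7812 (lagging, φ = 38.6°)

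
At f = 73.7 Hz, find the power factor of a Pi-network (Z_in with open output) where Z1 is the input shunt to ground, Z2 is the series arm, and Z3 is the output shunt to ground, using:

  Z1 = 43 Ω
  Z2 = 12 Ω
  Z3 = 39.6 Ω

Step 1 — Angular frequency: ω = 2π·f = 2π·73.7 = 463.1 rad/s.
Step 2 — Component impedances:
  Z1: Z = R = 43 Ω
  Z2: Z = R = 12 Ω
  Z3: Z = R = 39.6 Ω
Step 3 — With open output, the series arm Z2 and the output shunt Z3 appear in series to ground: Z2 + Z3 = 51.6 Ω.
Step 4 — Parallel with input shunt Z1: Z_in = Z1 || (Z2 + Z3) = 23.45 Ω = 23.45∠0.0° Ω.
Step 5 — Power factor: PF = cos(φ) = Re(Z)/|Z| = 23.45/23.45 = 1.
Step 6 — Type: Im(Z) = 0 ⇒ unity (phase φ = 0.0°).

PF = 1 (unity, φ = 0.0°)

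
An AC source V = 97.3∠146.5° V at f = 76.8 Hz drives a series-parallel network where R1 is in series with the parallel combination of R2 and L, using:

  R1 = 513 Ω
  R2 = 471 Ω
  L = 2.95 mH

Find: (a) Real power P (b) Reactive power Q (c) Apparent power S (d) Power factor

Step 1 — Angular frequency: ω = 2π·f = 2π·76.8 = 482.5 rad/s.
Step 2 — Component impedances:
  R1: Z = R = 513 Ω
  R2: Z = R = 471 Ω
  L: Z = jωL = j·482.5·0.00295 = 0 + j1.424 Ω
Step 3 — Parallel branch: R2 || L = 1/(1/R2 + 1/L) = 0.004302 + j1.424 Ω.
Step 4 — Series with R1: Z_total = R1 + (R2 || L) = 513 + j1.424 Ω = 513∠0.2° Ω.
Step 5 — Source phasor: V = 97.3∠146.5° V = -81.14 + j53.7 V.
Step 6 — Current: I = V / Z = -0.1579 + j0.1051 A = 0.1897∠146.3° A.
Step 7 — Complex power: S = V·I* = 18.45 + j0.05121 VA.
Step 8 — Real power: P = Re(S) = 18.45 W.
Step 9 — Reactive power: Q = Im(S) = 0.05121 VAR.
Step 10 — Apparent power: |S| = 18.45 VA.
Step 11 — Power factor: PF = P/|S| = 1 (lagging).

(a) P = 18.45 W  (b) Q = 0.05121 VAR  (c) S = 18.45 VA  (d) PF = 1 (lagging)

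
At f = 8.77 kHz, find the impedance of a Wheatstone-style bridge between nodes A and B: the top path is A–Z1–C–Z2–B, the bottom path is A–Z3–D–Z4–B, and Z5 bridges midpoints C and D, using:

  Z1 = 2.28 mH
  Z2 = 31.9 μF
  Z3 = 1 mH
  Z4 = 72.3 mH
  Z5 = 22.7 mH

Step 1 — Angular frequency: ω = 2π·f = 2π·8770 = 5.51e+04 rad/s.
Step 2 — Component impedances:
  Z1: Z = jωL = j·5.51e+04·0.00228 = 0 + j125.6 Ω
  Z2: Z = 1/(jωC) = -j/(ω·C) = 0 - j0.5689 Ω
  Z3: Z = jωL = j·5.51e+04·0.001 = 0 + j55.1 Ω
  Z4: Z = jωL = j·5.51e+04·0.0723 = 0 + j3984 Ω
  Z5: Z = jωL = j·5.51e+04·0.0227 = 0 + j1251 Ω
Step 3 — Bridge requires nodal analysis (the Z5 bridge couples midpoints C and D, so the two paths cannot be reduced to a simple series/parallel combination). Setting node B to ground and injecting 1 A at node A, the 3-node admittance system at A, C, D solves to V_A = Z_AB = 0 + j111.2 Ω = 111.2∠90.0° Ω.

Z = 0 + j111.2 Ω = 111.2∠90.0° Ω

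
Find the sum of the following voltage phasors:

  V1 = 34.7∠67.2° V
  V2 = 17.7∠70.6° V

Step 1 — Convert each phasor to rectangular form:
  V1 = 34.7·(cos(67.2°) + j·sin(67.2°)) = 13.45 + j31.99 V
  V2 = 17.7·(cos(70.6°) + j·sin(70.6°)) = 5.879 + j16.7 V
Step 2 — Sum components: V_total = 19.33 + j48.68 V.
Step 3 — Convert to polar: |V_total| = 52.38 V, ∠V_total = 68.3°.

V_total = 52.38∠68.3° V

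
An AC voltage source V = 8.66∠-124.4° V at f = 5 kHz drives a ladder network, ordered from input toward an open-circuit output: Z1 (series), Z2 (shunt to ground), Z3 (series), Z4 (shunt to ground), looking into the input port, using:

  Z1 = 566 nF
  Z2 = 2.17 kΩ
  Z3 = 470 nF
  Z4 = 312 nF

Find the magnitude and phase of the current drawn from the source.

Step 1 — Angular frequency: ω = 2π·f = 2π·5000 = 3.142e+04 rad/s.
Step 2 — Component impedances:
  Z1: Z = 1/(jωC) = -j/(ω·C) = 0 - j56.24 Ω
  Z2: Z = R = 2170 Ω
  Z3: Z = 1/(jωC) = -j/(ω·C) = 0 - j67.73 Ω
  Z4: Z = 1/(jωC) = -j/(ω·C) = 0 - j102 Ω
Step 3 — Ladder network (open output): work backward from the far end, alternating series and parallel combinations. Z_in = 13.2 - j225 Ω = 225.3∠-86.6° Ω.
Step 4 — Source phasor: V = 8.66∠-124.4° V = -4.893 - j7.145 V.
Step 5 — Ohm's law: I = V / Z_total = (-4.893 - j7.145) / (13.2 - j225) = 0.03038 - j0.02353 A.
Step 6 — Convert to polar: |I| = 0.03843 A, ∠I = -37.8°.

I = 0.03843∠-37.8° A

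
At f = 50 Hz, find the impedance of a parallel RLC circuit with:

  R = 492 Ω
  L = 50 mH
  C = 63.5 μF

Step 1 — Angular frequency: ω = 2π·f = 2π·50 = 314.2 rad/s.
Step 2 — Component impedances:
  R: Z = R = 492 Ω
  L: Z = jωL = j·314.2·0.05 = 0 + j15.71 Ω
  C: Z = 1/(jωC) = -j/(ω·C) = 0 - j50.13 Ω
Step 3 — Parallel combination: 1/Z_total = 1/R + 1/L + 1/C; Z_total = 1.061 + j22.83 Ω = 22.85∠87.3° Ω.

Z = 1.061 + j22.83 Ω = 22.85∠87.3° Ω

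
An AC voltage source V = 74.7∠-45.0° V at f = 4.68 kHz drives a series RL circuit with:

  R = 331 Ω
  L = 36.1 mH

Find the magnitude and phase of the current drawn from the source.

Step 1 — Angular frequency: ω = 2π·f = 2π·4680 = 2.941e+04 rad/s.
Step 2 — Component impedances:
  R: Z = R = 331 Ω
  L: Z = jωL = j·2.941e+04·0.0361 = 0 + j1062 Ω
Step 3 — Series combination: Z_total = R + L = 331 + j1062 Ω = 1112∠72.7° Ω.
Step 4 — Source phasor: V = 74.7∠-45.0° V = 52.82 - j52.82 V.
Step 5 — Ohm's law: I = V / Z_total = (52.82 - j52.82) / (331 + j1062) = -0.03121 - j0.05949 A.
Step 6 — Convert to polar: |I| = 0.06718 A, ∠I = -117.7°.

I = 0.06718∠-117.7° A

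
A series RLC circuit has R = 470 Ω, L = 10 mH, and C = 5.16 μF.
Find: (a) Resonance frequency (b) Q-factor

Step 1 — Resonance condition Im(Z)=0 gives ω₀ = 1/√(LC).
Step 2 — ω₀ = 1/√(0.01·5.16e-06) = 4402 rad/s.
Step 3 — f₀ = ω₀/(2π) = 700.6 Hz.
Step 4 — Series Q: Q = ω₀L/R = 4402·0.01/470 = 0.09366.

(a) f₀ = 700.6 Hz  (b) Q = 0.09366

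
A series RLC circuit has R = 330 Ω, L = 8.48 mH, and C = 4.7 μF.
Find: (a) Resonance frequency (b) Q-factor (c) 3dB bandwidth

Step 1 — Resonance: ω₀ = 1/√(LC) = 1/√(0.00848·4.7e-06) = 5009 rad/s.
Step 2 — f₀ = ω₀/(2π) = 797.2 Hz.
Step 3 — Series Q: Q = ω₀L/R = 5009·0.00848/330 = 0.1287.
Step 4 — Bandwidth: Δω = ω₀/Q = 3.892e+04 rad/s; BW = Δω/(2π) = 6194 Hz.

(a) f₀ = 797.2 Hz  (b) Q = 0.1287  (c) BW = 6194 Hz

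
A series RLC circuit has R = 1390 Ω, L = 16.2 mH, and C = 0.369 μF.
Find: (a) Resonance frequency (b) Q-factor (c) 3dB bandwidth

Step 1 — Resonance: ω₀ = 1/√(LC) = 1/√(0.0162·3.69e-07) = 1.293e+04 rad/s.
Step 2 — f₀ = ω₀/(2π) = 2058 Hz.
Step 3 — Series Q: Q = ω₀L/R = 1.293e+04·0.0162/1390 = 0.1507.
Step 4 — Bandwidth: Δω = ω₀/Q = 8.58e+04 rad/s; BW = Δω/(2π) = 1.366e+04 Hz.

(a) f₀ = 2058 Hz  (b) Q = 0.1507  (c) BW = 1.366e+04 Hz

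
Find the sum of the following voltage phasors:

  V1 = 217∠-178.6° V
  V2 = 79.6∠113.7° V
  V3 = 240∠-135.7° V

Step 1 — Convert each phasor to rectangular form:
  V1 = 217·(cos(-178.6°) + j·sin(-178.6°)) = -216.9 - j5.302 V
  V2 = 79.6·(cos(113.7°) + j·sin(113.7°)) = -32 + j72.89 V
  V3 = 240·(cos(-135.7°) + j·sin(-135.7°)) = -171.8 - j167.6 V
Step 2 — Sum components: V_total = -420.7 - j100 V.
Step 3 — Convert to polar: |V_total| = 432.4 V, ∠V_total = -166.6°.

V_total = 432.4∠-166.6° V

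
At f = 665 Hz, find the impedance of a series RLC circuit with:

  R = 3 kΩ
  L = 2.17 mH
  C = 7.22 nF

Step 1 — Angular frequency: ω = 2π·f = 2π·665 = 4178 rad/s.
Step 2 — Component impedances:
  R: Z = R = 3000 Ω
  L: Z = jωL = j·4178·0.00217 = 0 + j9.067 Ω
  C: Z = 1/(jωC) = -j/(ω·C) = 0 - j3.315e+04 Ω
Step 3 — Series combination: Z_total = R + L + C = 3000 - j3.314e+04 Ω = 3.327e+04∠-84.8° Ω.

Z = 3000 - j3.314e+04 Ω = 3.327e+04∠-84.8° Ω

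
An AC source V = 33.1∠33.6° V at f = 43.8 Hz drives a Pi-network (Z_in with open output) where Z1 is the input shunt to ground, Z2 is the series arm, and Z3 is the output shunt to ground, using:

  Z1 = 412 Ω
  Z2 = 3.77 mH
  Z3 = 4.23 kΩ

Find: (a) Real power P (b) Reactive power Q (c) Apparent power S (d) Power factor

Step 1 — Angular frequency: ω = 2π·f = 2π·43.8 = 275.2 rad/s.
Step 2 — Component impedances:
  Z1: Z = R = 412 Ω
  Z2: Z = jωL = j·275.2·0.00377 = 0 + j1.038 Ω
  Z3: Z = R = 4230 Ω
Step 3 — With open output, the series arm Z2 and the output shunt Z3 appear in series to ground: Z2 + Z3 = 4230 + j1.038 Ω.
Step 4 — Parallel with input shunt Z1: Z_in = Z1 || (Z2 + Z3) = 375.4 + j0.008173 Ω = 375.4∠0.0° Ω.
Step 5 — Source phasor: V = 33.1∠33.6° V = 27.57 + j18.32 V.
Step 6 — Current: I = V / Z = 0.07344 + j0.04879 A = 0.08816∠33.6° A.
Step 7 — Complex power: S = V·I* = 2.918 + j6.353e-05 VA.
Step 8 — Real power: P = Re(S) = 2.918 W.
Step 9 — Reactive power: Q = Im(S) = 6.353e-05 VAR.
Step 10 — Apparent power: |S| = 2.918 VA.
Step 11 — Power factor: PF = P/|S| = 1 (lagging).

(a) P = 2.918 W  (b) Q = 6.353e-05 VAR  (c) S = 2.918 VA  (d) PF = 1 (lagging)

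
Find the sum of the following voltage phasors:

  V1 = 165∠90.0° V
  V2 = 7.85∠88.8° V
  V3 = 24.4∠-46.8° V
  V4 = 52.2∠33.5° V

Step 1 — Convert each phasor to rectangular form:
  V1 = 165·(cos(90.0°) + j·sin(90.0°)) = 0 + j165 V
  V2 = 7.85·(cos(88.8°) + j·sin(88.8°)) = 0.1644 + j7.848 V
  V3 = 24.4·(cos(-46.8°) + j·sin(-46.8°)) = 16.7 - j17.79 V
  V4 = 52.2·(cos(33.5°) + j·sin(33.5°)) = 43.53 + j28.81 V
Step 2 — Sum components: V_total = 60.4 + j183.9 V.
Step 3 — Convert to polar: |V_total| = 193.5 V, ∠V_total = 71.8°.

V_total = 193.5∠71.8° V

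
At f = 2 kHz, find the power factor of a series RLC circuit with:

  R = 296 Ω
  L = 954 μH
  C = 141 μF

Step 1 — Angular frequency: ω = 2π·f = 2π·2000 = 1.257e+04 rad/s.
Step 2 — Component impedances:
  R: Z = R = 296 Ω
  L: Z = jωL = j·1.257e+04·0.000954 = 0 + j11.99 Ω
  C: Z = 1/(jωC) = -j/(ω·C) = 0 - j0.5644 Ω
Step 3 — Series combination: Z_total = R + L + C = 296 + j11.42 Ω = 296.2∠2.2° Ω.
Step 4 — Power factor: PF = cos(φ) = Re(Z)/|Z| = 296/296.2 = 0.9993.
Step 5 — Type: Im(Z) = 11.42 ⇒ lagging (phase φ = 2.2°).

PF = 0.9993 (lagging, φ = 2.2°)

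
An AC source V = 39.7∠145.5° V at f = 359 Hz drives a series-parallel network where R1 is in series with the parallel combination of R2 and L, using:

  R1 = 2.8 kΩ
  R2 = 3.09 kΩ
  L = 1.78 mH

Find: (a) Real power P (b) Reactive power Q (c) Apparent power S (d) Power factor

Step 1 — Angular frequency: ω = 2π·f = 2π·359 = 2256 rad/s.
Step 2 — Component impedances:
  R1: Z = R = 2800 Ω
  R2: Z = R = 3090 Ω
  L: Z = jωL = j·2256·0.00178 = 0 + j4.015 Ω
Step 3 — Parallel branch: R2 || L = 1/(1/R2 + 1/L) = 0.005217 + j4.015 Ω.
Step 4 — Series with R1: Z_total = R1 + (R2 || L) = 2800 + j4.015 Ω = 2800∠0.1° Ω.
Step 5 — Source phasor: V = 39.7∠145.5° V = -32.72 + j22.49 V.
Step 6 — Current: I = V / Z = -0.01167 + j0.008048 A = 0.01418∠145.4° A.
Step 7 — Complex power: S = V·I* = 0.5629 + j0.0008072 VA.
Step 8 — Real power: P = Re(S) = 0.5629 W.
Step 9 — Reactive power: Q = Im(S) = 0.0008072 VAR.
Step 10 — Apparent power: |S| = 0.5629 VA.
Step 11 — Power factor: PF = P/|S| = 1 (lagging).

(a) P = 0.5629 W  (b) Q = 0.0008072 VAR  (c) S = 0.5629 VA  (d) PF = 1 (lagging)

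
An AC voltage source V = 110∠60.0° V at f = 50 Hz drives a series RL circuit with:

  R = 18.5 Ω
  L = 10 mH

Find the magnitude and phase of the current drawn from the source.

Step 1 — Angular frequency: ω = 2π·f = 2π·50 = 314.2 rad/s.
Step 2 — Component impedances:
  R: Z = R = 18.5 Ω
  L: Z = jωL = j·314.2·0.01 = 0 + j3.142 Ω
Step 3 — Series combination: Z_total = R + L = 18.5 + j3.142 Ω = 18.76∠9.6° Ω.
Step 4 — Source phasor: V = 110∠60.0° V = 55 + j95.26 V.
Step 5 — Ohm's law: I = V / Z_total = (55 + j95.26) / (18.5 + j3.142) = 3.74 + j4.514 A.
Step 6 — Convert to polar: |I| = 5.862 A, ∠I = 50.4°.

I = 5.862∠50.4° A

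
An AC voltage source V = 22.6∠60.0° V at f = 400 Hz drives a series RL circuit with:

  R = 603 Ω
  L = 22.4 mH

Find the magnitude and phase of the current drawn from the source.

Step 1 — Angular frequency: ω = 2π·f = 2π·400 = 2513 rad/s.
Step 2 — Component impedances:
  R: Z = R = 603 Ω
  L: Z = jωL = j·2513·0.0224 = 0 + j56.3 Ω
Step 3 — Series combination: Z_total = R + L = 603 + j56.3 Ω = 605.6∠5.3° Ω.
Step 4 — Source phasor: V = 22.6∠60.0° V = 11.3 + j19.57 V.
Step 5 — Ohm's law: I = V / Z_total = (11.3 + j19.57) / (603 + j56.3) = 0.02158 + j0.03044 A.
Step 6 — Convert to polar: |I| = 0.03732 A, ∠I = 54.7°.

I = 0.03732∠54.7° A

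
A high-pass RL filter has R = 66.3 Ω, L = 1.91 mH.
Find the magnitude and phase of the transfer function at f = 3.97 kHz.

Step 1 — Angular frequency: ω = 2π·3970 = 2.494e+04 rad/s.
Step 2 — Transfer function: H(jω) = jωL/(R + jωL).
Step 3 — Numerator jωL = j·47.64; denominator R + jωL = 66.3 + j47.64.
Step 4 — H = 0.3405 + j0.4739.
Step 5 — Magnitude: |H| = 0.5836 (-4.7 dB); phase: φ = 54.3°.

|H| = 0.5836 (-4.7 dB), φ = 54.3°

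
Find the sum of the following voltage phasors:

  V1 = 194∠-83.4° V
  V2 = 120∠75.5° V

Step 1 — Convert each phasor to rectangular form:
  V1 = 194·(cos(-83.4°) + j·sin(-83.4°)) = 22.3 - j192.7 V
  V2 = 120·(cos(75.5°) + j·sin(75.5°)) = 30.05 + j116.2 V
Step 2 — Sum components: V_total = 52.34 - j76.54 V.
Step 3 — Convert to polar: |V_total| = 92.72 V, ∠V_total = -55.6°.

V_total = 92.72∠-55.6° V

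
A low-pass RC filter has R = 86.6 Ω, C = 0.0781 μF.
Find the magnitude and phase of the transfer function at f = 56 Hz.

Step 1 — Angular frequency: ω = 2π·56 = 351.9 rad/s.
Step 2 — Transfer function: H(jω) = 1/(1 + jωRC).
Step 3 — Denominator: 1 + jωRC = 1 + j·351.9·86.6·7.81e-08 = 1 + j0.00238.
Step 4 — H = 1 - j0.00238.
Step 5 — Magnitude: |H| = 1 (-0.0 dB); phase: φ = -0.1°.

|H| = 1 (-0.0 dB), φ = -0.1°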